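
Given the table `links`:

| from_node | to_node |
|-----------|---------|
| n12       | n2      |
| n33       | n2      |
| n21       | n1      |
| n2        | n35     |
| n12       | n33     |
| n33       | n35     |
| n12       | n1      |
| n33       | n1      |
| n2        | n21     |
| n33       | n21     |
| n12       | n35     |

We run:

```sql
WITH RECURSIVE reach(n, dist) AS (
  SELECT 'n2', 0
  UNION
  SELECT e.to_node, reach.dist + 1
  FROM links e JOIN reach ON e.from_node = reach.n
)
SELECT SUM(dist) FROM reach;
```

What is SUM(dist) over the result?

4

Base: (n2, dist=0).
Iteration 1: edges from {n2} -> (n21, dist=1), (n35, dist=1).
Iteration 2: edges from {n21,n35} -> (n1, dist=2).
Iteration 3: no outgoing edges from {n1}; recursion stops.
SUM(dist) = 0 + 1 + 1 + 2 = 4.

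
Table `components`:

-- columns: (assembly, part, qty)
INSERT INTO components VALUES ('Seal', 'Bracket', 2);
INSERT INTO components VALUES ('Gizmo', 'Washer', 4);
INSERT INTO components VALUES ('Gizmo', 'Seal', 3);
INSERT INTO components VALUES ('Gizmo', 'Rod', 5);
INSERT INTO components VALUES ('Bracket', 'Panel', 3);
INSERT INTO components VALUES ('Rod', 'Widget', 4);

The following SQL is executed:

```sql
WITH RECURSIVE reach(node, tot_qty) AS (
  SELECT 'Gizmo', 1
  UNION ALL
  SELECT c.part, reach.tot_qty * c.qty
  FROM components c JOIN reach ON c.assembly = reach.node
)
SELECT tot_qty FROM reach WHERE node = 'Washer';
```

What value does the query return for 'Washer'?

Base: (Gizmo, tot_qty=1).
Iteration 1: components of {Gizmo} -> Rod = 1*5 = 5, Seal = 1*3 = 3, Washer = 1*4 = 4.
Iteration 2: components of {Rod,Seal,Washer} -> Bracket = 3*2 = 6, Widget = 5*4 = 20.
Iteration 3: components of {Bracket,Widget} -> Panel = 6*3 = 18.
Iteration 4: no further components; recursion stops.

4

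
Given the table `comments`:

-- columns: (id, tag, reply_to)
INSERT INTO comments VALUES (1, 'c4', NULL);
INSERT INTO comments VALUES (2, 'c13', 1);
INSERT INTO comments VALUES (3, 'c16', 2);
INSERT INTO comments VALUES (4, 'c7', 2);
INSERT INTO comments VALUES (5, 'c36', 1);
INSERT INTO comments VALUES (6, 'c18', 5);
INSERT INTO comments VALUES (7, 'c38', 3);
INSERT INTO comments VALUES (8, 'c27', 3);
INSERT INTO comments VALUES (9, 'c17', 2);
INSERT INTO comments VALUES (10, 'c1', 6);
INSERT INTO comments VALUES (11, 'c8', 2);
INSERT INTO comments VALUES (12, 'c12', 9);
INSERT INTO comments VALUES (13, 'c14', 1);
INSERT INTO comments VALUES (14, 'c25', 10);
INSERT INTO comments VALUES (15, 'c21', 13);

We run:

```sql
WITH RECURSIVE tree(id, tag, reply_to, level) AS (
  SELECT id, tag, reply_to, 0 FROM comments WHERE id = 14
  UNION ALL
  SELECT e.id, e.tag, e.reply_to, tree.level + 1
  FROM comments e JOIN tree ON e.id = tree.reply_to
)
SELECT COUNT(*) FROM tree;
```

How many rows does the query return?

Base: id=14 (c25), reply_to=10, level 0.
Iteration 1: join on id=10 -> c1 (id 10, reply_to=6, level 1).
Iteration 2: join on id=6 -> c18 (id 6, reply_to=5, level 2).
Iteration 3: join on id=5 -> c36 (id 5, reply_to=1, level 3).
Iteration 4: join on id=1 -> c4 (id 1, reply_to=NULL, level 4).
Iteration 5: reply_to is NULL; no match; recursion stops.
Total rows emitted: 5.

5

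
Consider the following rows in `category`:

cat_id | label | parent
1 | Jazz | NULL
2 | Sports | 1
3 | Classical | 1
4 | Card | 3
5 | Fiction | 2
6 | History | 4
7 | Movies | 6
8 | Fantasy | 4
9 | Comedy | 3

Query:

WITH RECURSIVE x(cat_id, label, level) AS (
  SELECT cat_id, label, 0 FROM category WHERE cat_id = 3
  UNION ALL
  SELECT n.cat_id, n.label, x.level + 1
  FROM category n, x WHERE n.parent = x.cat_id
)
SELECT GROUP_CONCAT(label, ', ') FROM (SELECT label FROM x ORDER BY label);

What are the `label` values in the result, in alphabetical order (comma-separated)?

Card, Classical, Comedy, Fantasy, History, Movies

Base: cat_id=3 (Classical) at level 0.
Iteration 1: rows with parent in {3} -> Card (id 4, level 1), Comedy (id 9, level 1).
Iteration 2: rows with parent in {4,9} -> History (id 6, level 2), Fantasy (id 8, level 2).
Iteration 3: rows with parent in {6,8} -> Movies (id 7, level 3).
Iteration 4: no rows with parent in {7}; recursion stops.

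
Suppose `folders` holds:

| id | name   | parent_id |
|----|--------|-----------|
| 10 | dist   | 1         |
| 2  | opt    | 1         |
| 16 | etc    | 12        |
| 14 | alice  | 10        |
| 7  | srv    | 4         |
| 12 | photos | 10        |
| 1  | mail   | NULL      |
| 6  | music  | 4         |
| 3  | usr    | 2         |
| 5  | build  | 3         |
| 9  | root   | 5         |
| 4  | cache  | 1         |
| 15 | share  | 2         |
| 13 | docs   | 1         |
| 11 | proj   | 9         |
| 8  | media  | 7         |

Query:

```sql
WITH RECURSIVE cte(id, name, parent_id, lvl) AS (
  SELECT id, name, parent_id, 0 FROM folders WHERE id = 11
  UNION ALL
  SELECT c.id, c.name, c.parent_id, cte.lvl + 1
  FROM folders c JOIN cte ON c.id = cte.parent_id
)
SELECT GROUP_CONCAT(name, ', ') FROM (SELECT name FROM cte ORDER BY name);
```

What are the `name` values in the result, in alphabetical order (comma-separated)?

build, mail, opt, proj, root, usr

Base: id=11 (proj), parent_id=9, lvl 0.
Iteration 1: join on id=9 -> root (id 9, parent_id=5, lvl 1).
Iteration 2: join on id=5 -> build (id 5, parent_id=3, lvl 2).
Iteration 3: join on id=3 -> usr (id 3, parent_id=2, lvl 3).
Iteration 4: join on id=2 -> opt (id 2, parent_id=1, lvl 4).
Iteration 5: join on id=1 -> mail (id 1, parent_id=NULL, lvl 5).
Iteration 6: parent_id is NULL; no match; recursion stops.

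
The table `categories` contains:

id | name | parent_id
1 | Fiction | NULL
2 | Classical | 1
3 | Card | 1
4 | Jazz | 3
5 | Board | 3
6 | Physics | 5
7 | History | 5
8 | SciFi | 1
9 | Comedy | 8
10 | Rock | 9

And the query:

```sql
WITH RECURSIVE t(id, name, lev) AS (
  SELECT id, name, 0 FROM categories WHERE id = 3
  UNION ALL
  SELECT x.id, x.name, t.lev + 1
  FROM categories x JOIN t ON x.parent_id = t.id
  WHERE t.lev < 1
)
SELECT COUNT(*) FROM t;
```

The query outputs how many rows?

Base: id=3 (Card) at lev 0.
Iteration 1: rows with parent_id in {3} -> Jazz (id 4, lev 1), Board (id 5, lev 1).
Iteration 2: lev < 1 fails for all current rows; recursion stops.
Total rows emitted: 3.

3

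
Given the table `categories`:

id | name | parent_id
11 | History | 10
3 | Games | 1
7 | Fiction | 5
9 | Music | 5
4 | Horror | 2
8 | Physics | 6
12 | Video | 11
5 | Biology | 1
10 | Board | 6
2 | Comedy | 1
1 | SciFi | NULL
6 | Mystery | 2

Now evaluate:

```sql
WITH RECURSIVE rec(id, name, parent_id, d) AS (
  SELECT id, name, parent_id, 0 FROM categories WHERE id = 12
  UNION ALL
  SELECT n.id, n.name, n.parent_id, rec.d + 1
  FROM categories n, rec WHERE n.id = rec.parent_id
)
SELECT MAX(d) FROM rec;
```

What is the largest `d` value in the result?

5

Base: id=12 (Video), parent_id=11, d 0.
Iteration 1: join on id=11 -> History (id 11, parent_id=10, d 1).
Iteration 2: join on id=10 -> Board (id 10, parent_id=6, d 2).
Iteration 3: join on id=6 -> Mystery (id 6, parent_id=2, d 3).
Iteration 4: join on id=2 -> Comedy (id 2, parent_id=1, d 4).
Iteration 5: join on id=1 -> SciFi (id 1, parent_id=NULL, d 5).
Iteration 6: parent_id is NULL; no match; recursion stops.
d values: 0, 1, 2, 3, 4, 5; the maximum is 5.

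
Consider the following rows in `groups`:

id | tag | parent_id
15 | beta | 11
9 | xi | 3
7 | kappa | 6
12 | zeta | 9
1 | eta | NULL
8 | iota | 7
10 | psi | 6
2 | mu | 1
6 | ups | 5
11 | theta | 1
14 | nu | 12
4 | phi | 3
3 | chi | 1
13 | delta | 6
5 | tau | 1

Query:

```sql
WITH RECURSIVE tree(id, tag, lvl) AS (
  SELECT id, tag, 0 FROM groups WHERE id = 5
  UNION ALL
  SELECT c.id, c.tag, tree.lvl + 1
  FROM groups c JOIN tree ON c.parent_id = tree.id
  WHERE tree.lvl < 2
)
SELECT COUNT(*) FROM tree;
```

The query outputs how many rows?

5

Base: id=5 (tau) at lvl 0.
Iteration 1: rows with parent_id in {5} -> ups (id 6, lvl 1).
Iteration 2: rows with parent_id in {6} -> kappa (id 7, lvl 2), psi (id 10, lvl 2), delta (id 13, lvl 2).
Iteration 3: lvl < 2 fails for all current rows; recursion stops.
Total rows emitted: 5.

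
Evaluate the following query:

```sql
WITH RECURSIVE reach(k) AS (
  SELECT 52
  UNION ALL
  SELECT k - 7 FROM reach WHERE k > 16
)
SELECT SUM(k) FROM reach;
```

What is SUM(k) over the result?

217

Base: k=52.
Iteration 1: 52 > 16 holds -> k = 52 - 7 = 45.
Iteration 2: 45 > 16 holds -> k = 45 - 7 = 38.
Iteration 3: 38 > 16 holds -> k = 38 - 7 = 31.
Iteration 4: 31 > 16 holds -> k = 31 - 7 = 24.
Iteration 5: 24 > 16 holds -> k = 24 - 7 = 17.
Iteration 6: 17 > 16 holds -> k = 17 - 7 = 10.
Iteration 7: 10 > 16 fails; recursion stops.
SUM(k) = 52 + 45 + 38 + 31 + 24 + 17 + 10 = 217.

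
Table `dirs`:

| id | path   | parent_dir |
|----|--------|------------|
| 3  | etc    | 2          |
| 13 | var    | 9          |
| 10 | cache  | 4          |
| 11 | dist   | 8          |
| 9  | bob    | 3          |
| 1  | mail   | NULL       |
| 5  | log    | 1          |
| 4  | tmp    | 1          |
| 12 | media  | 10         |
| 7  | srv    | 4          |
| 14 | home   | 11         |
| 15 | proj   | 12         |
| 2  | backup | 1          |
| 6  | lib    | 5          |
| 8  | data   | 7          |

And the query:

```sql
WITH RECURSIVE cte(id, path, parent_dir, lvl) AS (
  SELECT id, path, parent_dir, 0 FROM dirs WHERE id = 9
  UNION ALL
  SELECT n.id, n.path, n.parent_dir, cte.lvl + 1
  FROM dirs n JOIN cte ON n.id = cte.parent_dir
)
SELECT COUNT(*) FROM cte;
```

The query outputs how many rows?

Base: id=9 (bob), parent_dir=3, lvl 0.
Iteration 1: join on id=3 -> etc (id 3, parent_dir=2, lvl 1).
Iteration 2: join on id=2 -> backup (id 2, parent_dir=1, lvl 2).
Iteration 3: join on id=1 -> mail (id 1, parent_dir=NULL, lvl 3).
Iteration 4: parent_dir is NULL; no match; recursion stops.
Total rows emitted: 4.

4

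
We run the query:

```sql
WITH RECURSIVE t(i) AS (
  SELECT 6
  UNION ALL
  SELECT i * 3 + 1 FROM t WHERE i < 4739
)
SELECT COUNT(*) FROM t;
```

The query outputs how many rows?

Base: i=6.
Iteration 1: 6 < 4739 holds -> i = 6 * 3 + 1 = 19.
Iteration 2: 19 < 4739 holds -> i = 19 * 3 + 1 = 58.
Iteration 3: 58 < 4739 holds -> i = 58 * 3 + 1 = 175.
Iteration 4: 175 < 4739 holds -> i = 175 * 3 + 1 = 526.
Iteration 5: 526 < 4739 holds -> i = 526 * 3 + 1 = 1579.
Iteration 6: 1579 < 4739 holds -> i = 1579 * 3 + 1 = 4738.
Iteration 7: 4738 < 4739 holds -> i = 4738 * 3 + 1 = 14215.
Iteration 8: 14215 < 4739 fails; recursion stops.
Total rows emitted: 8.

8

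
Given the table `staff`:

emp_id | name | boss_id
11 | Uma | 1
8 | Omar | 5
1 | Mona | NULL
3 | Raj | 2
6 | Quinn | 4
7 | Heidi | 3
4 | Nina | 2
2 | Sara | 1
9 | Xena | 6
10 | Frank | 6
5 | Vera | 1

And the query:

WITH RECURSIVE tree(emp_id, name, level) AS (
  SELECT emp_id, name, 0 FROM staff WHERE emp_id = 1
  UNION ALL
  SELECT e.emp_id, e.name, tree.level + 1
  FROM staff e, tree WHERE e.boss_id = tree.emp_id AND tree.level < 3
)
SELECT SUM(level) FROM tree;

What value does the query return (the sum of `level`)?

15

Base: emp_id=1 (Mona) at level 0.
Iteration 1: rows with boss_id in {1} -> Sara (id 2, level 1), Vera (id 5, level 1), Uma (id 11, level 1).
Iteration 2: rows with boss_id in {2,5,11} -> Raj (id 3, level 2), Nina (id 4, level 2), Omar (id 8, level 2).
Iteration 3: rows with boss_id in {3,4,8} -> Quinn (id 6, level 3), Heidi (id 7, level 3).
Iteration 4: level < 3 fails for all current rows; recursion stops.
SUM(level) = 0 + 1 + 1 + 1 + 2 + 2 + 2 + 3 + 3 = 15.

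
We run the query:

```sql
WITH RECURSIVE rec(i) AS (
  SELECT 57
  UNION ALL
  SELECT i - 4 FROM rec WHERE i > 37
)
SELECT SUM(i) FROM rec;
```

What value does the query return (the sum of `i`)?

Base: i=57.
Iteration 1: 57 > 37 holds -> i = 57 - 4 = 53.
Iteration 2: 53 > 37 holds -> i = 53 - 4 = 49.
Iteration 3: 49 > 37 holds -> i = 49 - 4 = 45.
Iteration 4: 45 > 37 holds -> i = 45 - 4 = 41.
Iteration 5: 41 > 37 holds -> i = 41 - 4 = 37.
Iteration 6: 37 > 37 fails; recursion stops.
SUM(i) = 57 + 53 + 49 + 45 + 41 + 37 = 282.

282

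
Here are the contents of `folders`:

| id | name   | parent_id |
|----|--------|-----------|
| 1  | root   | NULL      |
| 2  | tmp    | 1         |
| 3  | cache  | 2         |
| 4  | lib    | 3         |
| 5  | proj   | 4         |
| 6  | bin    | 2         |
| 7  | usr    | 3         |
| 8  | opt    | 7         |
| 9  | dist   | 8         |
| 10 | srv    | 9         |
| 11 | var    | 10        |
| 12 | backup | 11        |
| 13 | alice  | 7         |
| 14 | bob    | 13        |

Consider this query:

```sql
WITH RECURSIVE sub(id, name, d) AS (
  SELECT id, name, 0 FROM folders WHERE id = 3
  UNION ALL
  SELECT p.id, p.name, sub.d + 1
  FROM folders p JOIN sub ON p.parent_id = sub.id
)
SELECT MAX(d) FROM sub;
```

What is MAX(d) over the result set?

6

Base: id=3 (cache) at d 0.
Iteration 1: rows with parent_id in {3} -> lib (id 4, d 1), usr (id 7, d 1).
Iteration 2: rows with parent_id in {4,7} -> proj (id 5, d 2), opt (id 8, d 2), alice (id 13, d 2).
Iteration 3: rows with parent_id in {5,8,13} -> dist (id 9, d 3), bob (id 14, d 3).
Iteration 4: rows with parent_id in {9,14} -> srv (id 10, d 4).
Iteration 5: rows with parent_id in {10} -> var (id 11, d 5).
Iteration 6: rows with parent_id in {11} -> backup (id 12, d 6).
Iteration 7: no rows with parent_id in {12}; recursion stops.
d values: 0, 1, 1, 2, 2, 2, 3, 3, 4, 5, 6; the maximum is 6.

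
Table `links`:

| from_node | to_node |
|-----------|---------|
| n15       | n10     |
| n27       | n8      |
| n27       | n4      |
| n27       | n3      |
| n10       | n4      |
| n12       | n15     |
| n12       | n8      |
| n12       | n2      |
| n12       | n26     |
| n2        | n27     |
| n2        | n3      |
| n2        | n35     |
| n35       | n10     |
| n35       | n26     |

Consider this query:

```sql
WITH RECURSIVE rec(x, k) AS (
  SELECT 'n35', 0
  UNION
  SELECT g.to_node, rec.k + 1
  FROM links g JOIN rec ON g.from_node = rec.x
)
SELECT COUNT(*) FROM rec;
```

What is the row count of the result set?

Base: (n35, k=0).
Iteration 1: edges from {n35} -> (n10, k=1), (n26, k=1).
Iteration 2: edges from {n10,n26} -> (n4, k=2).
Iteration 3: no outgoing edges from {n4}; recursion stops.
Total rows emitted: 4.

4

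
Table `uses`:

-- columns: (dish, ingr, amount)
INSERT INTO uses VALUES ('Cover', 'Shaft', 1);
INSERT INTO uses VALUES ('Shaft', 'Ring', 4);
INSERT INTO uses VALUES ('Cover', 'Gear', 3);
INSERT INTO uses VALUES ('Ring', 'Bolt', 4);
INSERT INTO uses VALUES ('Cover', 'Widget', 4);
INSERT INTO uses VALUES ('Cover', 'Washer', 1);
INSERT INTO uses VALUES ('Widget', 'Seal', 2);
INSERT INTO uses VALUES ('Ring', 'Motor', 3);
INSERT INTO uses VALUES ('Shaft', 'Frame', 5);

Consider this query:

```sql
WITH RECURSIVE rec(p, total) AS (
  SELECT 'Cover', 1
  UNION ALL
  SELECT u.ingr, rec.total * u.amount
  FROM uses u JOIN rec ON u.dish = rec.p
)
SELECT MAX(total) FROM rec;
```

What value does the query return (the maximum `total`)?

16

Base: (Cover, total=1).
Iteration 1: components of {Cover} -> Gear = 1*3 = 3, Shaft = 1*1 = 1, Washer = 1*1 = 1, Widget = 1*4 = 4.
Iteration 2: components of {Gear,Shaft,Washer,Widget} -> Frame = 1*5 = 5, Ring = 1*4 = 4, Seal = 4*2 = 8.
Iteration 3: components of {Frame,Ring,Seal} -> Bolt = 4*4 = 16, Motor = 4*3 = 12.
Iteration 4: no further components; recursion stops.
total values: 1, 1, 3, 4, 1, 5, 4, 8, 12, 16; the maximum is 16.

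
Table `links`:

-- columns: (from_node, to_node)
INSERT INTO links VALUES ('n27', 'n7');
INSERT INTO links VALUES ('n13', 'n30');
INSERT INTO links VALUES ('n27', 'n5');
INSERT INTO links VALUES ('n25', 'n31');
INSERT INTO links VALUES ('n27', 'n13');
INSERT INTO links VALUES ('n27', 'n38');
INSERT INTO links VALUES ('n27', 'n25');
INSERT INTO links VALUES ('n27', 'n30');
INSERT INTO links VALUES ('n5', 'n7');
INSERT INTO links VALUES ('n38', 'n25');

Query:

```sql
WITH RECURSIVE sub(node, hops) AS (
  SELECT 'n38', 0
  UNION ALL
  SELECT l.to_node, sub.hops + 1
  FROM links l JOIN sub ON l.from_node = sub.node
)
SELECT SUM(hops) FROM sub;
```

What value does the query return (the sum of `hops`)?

Base: (n38, hops=0).
Iteration 1: edges from {n38} -> (n25, hops=1).
Iteration 2: edges from {n25} -> (n31, hops=2).
Iteration 3: no outgoing edges from {n31}; recursion stops.
SUM(hops) = 0 + 1 + 2 = 3.

3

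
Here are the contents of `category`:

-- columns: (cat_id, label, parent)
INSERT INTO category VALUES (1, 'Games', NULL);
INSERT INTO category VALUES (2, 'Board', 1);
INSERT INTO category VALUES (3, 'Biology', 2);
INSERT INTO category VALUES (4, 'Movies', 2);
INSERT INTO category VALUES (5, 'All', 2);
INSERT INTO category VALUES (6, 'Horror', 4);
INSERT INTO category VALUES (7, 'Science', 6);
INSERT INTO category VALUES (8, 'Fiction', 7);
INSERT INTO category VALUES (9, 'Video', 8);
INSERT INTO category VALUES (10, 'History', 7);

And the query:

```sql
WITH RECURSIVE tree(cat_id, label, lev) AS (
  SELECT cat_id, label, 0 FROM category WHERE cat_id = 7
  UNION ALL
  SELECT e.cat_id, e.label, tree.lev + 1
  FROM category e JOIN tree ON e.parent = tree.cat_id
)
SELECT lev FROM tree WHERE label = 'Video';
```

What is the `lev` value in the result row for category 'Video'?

Base: cat_id=7 (Science) at lev 0.
Iteration 1: rows with parent in {7} -> Fiction (id 8, lev 1), History (id 10, lev 1).
Iteration 2: rows with parent in {8,10} -> Video (id 9, lev 2).
Iteration 3: no rows with parent in {9}; recursion stops.

2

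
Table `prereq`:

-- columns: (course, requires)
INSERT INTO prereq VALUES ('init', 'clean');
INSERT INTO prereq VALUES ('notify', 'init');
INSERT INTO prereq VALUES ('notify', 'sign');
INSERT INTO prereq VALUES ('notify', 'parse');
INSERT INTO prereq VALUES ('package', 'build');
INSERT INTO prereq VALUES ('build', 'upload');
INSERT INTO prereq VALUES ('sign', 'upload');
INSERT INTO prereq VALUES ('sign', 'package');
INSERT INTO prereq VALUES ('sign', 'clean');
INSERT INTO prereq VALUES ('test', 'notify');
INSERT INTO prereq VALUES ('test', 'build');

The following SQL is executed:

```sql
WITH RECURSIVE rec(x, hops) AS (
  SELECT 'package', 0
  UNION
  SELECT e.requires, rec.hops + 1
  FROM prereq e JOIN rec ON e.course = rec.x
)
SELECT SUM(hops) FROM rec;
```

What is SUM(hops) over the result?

3

Base: (package, hops=0).
Iteration 1: edges from {package} -> (build, hops=1).
Iteration 2: edges from {build} -> (upload, hops=2).
Iteration 3: no outgoing edges from {upload}; recursion stops.
SUM(hops) = 0 + 1 + 2 = 3.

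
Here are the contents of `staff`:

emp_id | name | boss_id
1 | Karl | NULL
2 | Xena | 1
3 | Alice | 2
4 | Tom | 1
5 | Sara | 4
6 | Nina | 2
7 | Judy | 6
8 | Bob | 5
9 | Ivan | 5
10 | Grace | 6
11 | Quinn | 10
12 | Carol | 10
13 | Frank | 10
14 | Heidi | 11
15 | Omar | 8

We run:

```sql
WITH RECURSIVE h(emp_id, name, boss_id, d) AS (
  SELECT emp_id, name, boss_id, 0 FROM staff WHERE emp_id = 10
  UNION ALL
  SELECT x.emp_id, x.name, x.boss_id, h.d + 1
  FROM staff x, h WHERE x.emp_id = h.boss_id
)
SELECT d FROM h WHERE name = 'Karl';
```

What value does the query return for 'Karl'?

Base: emp_id=10 (Grace), boss_id=6, d 0.
Iteration 1: join on emp_id=6 -> Nina (id 6, boss_id=2, d 1).
Iteration 2: join on emp_id=2 -> Xena (id 2, boss_id=1, d 2).
Iteration 3: join on emp_id=1 -> Karl (id 1, boss_id=NULL, d 3).
Iteration 4: boss_id is NULL; no match; recursion stops.

3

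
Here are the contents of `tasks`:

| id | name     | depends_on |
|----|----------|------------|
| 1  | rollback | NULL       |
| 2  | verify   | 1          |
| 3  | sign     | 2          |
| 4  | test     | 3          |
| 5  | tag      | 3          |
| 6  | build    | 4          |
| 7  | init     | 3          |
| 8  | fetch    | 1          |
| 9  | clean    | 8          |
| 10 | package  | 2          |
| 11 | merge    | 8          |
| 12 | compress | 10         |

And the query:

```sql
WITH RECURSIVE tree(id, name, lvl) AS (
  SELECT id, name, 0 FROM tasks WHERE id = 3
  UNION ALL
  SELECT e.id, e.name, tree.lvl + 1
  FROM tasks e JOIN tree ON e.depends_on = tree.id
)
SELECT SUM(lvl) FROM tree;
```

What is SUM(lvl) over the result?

5

Base: id=3 (sign) at lvl 0.
Iteration 1: rows with depends_on in {3} -> test (id 4, lvl 1), tag (id 5, lvl 1), init (id 7, lvl 1).
Iteration 2: rows with depends_on in {4,5,7} -> build (id 6, lvl 2).
Iteration 3: no rows with depends_on in {6}; recursion stops.
SUM(lvl) = 0 + 1 + 1 + 1 + 2 = 5.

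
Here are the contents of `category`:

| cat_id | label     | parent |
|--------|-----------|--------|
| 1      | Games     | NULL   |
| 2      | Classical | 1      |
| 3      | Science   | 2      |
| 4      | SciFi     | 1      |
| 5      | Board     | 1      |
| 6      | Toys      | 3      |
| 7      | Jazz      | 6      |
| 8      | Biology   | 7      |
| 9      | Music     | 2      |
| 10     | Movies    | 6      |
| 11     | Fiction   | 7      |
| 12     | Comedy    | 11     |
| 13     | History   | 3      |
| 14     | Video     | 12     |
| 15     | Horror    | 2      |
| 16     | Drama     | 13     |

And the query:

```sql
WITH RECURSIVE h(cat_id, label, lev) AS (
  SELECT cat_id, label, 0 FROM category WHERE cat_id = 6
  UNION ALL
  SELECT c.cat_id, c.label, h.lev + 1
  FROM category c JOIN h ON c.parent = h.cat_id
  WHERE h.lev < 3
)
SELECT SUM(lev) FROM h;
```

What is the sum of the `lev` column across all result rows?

Base: cat_id=6 (Toys) at lev 0.
Iteration 1: rows with parent in {6} -> Jazz (id 7, lev 1), Movies (id 10, lev 1).
Iteration 2: rows with parent in {7,10} -> Biology (id 8, lev 2), Fiction (id 11, lev 2).
Iteration 3: rows with parent in {8,11} -> Comedy (id 12, lev 3).
Iteration 4: lev < 3 fails for all current rows; recursion stops.
SUM(lev) = 0 + 1 + 1 + 2 + 2 + 3 = 9.

9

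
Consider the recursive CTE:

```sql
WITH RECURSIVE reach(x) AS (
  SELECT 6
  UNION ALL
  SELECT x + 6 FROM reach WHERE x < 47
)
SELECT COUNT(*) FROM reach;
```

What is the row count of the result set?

8

Base: x=6.
Iteration 1: 6 < 47 holds -> x = 6 + 6 = 12.
Iteration 2: 12 < 47 holds -> x = 12 + 6 = 18.
Iteration 3: 18 < 47 holds -> x = 18 + 6 = 24.
Iteration 4: 24 < 47 holds -> x = 24 + 6 = 30.
Iteration 5: 30 < 47 holds -> x = 30 + 6 = 36.
Iteration 6: 36 < 47 holds -> x = 36 + 6 = 42.
Iteration 7: 42 < 47 holds -> x = 42 + 6 = 48.
Iteration 8: 48 < 47 fails; recursion stops.
Total rows emitted: 8.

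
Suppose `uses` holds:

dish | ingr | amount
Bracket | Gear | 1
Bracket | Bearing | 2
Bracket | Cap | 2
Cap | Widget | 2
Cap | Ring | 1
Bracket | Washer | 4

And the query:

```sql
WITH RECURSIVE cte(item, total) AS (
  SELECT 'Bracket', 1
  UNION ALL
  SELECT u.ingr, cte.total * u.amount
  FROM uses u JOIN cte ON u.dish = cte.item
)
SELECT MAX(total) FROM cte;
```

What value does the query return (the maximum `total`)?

Base: (Bracket, total=1).
Iteration 1: components of {Bracket} -> Bearing = 1*2 = 2, Cap = 1*2 = 2, Gear = 1*1 = 1, Washer = 1*4 = 4.
Iteration 2: components of {Bearing,Cap,Gear,Washer} -> Ring = 2*1 = 2, Widget = 2*2 = 4.
Iteration 3: no further components; recursion stops.
total values: 1, 1, 2, 2, 4, 4, 2; the maximum is 4.

4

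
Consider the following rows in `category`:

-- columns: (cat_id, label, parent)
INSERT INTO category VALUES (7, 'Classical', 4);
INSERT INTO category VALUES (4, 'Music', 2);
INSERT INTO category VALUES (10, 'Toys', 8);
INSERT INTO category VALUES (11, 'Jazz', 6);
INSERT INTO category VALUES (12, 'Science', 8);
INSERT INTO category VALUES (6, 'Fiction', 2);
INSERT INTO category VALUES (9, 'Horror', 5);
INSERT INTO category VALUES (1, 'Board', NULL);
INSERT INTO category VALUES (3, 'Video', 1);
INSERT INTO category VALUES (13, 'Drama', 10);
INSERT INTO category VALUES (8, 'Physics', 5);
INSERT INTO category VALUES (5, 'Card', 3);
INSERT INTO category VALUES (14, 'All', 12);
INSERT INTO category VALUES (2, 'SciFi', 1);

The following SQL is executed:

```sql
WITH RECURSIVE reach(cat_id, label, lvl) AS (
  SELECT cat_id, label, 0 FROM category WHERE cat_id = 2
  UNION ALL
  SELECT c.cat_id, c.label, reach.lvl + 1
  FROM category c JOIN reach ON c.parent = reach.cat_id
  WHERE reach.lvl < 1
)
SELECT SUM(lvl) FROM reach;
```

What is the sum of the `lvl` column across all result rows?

2

Base: cat_id=2 (SciFi) at lvl 0.
Iteration 1: rows with parent in {2} -> Music (id 4, lvl 1), Fiction (id 6, lvl 1).
Iteration 2: lvl < 1 fails for all current rows; recursion stops.
SUM(lvl) = 0 + 1 + 1 = 2.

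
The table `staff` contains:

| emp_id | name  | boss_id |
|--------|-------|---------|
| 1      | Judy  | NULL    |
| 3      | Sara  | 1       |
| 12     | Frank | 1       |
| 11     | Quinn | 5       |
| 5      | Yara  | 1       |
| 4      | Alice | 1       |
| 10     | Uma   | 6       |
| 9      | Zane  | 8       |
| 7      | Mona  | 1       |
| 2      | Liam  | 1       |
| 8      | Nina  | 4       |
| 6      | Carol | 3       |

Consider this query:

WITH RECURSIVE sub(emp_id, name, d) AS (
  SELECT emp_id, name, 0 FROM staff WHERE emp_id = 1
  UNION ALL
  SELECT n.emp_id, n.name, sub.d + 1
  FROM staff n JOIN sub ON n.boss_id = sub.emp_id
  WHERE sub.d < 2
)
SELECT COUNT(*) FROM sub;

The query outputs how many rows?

10

Base: emp_id=1 (Judy) at d 0.
Iteration 1: rows with boss_id in {1} -> Liam (id 2, d 1), Sara (id 3, d 1), Alice (id 4, d 1), Yara (id 5, d 1), Mona (id 7, d 1), Frank (id 12, d 1).
Iteration 2: rows with boss_id in {2,3,4,5,7,12} -> Carol (id 6, d 2), Nina (id 8, d 2), Quinn (id 11, d 2).
Iteration 3: d < 2 fails for all current rows; recursion stops.
Total rows emitted: 10.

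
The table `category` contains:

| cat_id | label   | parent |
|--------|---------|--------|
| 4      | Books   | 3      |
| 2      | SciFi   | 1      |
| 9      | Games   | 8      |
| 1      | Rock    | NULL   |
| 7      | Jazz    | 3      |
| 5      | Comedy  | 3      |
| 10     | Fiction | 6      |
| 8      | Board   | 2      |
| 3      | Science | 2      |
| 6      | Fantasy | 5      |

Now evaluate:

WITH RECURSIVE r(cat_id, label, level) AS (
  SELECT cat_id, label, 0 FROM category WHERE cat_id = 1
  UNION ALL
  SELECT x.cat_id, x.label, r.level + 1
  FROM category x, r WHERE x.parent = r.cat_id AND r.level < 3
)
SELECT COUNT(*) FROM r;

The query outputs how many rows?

Base: cat_id=1 (Rock) at level 0.
Iteration 1: rows with parent in {1} -> SciFi (id 2, level 1).
Iteration 2: rows with parent in {2} -> Science (id 3, level 2), Board (id 8, level 2).
Iteration 3: rows with parent in {3,8} -> Books (id 4, level 3), Comedy (id 5, level 3), Jazz (id 7, level 3), Games (id 9, level 3).
Iteration 4: level < 3 fails for all current rows; recursion stops.
Total rows emitted: 8.

8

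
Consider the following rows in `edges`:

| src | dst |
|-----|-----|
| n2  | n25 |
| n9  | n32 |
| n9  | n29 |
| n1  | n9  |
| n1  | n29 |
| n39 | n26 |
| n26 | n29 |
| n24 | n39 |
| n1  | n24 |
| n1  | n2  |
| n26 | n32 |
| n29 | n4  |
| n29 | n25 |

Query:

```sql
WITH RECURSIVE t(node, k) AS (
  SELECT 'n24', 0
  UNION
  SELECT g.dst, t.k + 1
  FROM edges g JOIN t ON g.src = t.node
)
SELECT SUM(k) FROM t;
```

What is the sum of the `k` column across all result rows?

Base: (n24, k=0).
Iteration 1: edges from {n24} -> (n39, k=1).
Iteration 2: edges from {n39} -> (n26, k=2).
Iteration 3: edges from {n26} -> (n29, k=3), (n32, k=3).
Iteration 4: edges from {n29,n32} -> (n25, k=4), (n4, k=4).
Iteration 5: no outgoing edges from {n25,n4}; recursion stops.
SUM(k) = 0 + 1 + 2 + 3 + 3 + 4 + 4 = 17.

17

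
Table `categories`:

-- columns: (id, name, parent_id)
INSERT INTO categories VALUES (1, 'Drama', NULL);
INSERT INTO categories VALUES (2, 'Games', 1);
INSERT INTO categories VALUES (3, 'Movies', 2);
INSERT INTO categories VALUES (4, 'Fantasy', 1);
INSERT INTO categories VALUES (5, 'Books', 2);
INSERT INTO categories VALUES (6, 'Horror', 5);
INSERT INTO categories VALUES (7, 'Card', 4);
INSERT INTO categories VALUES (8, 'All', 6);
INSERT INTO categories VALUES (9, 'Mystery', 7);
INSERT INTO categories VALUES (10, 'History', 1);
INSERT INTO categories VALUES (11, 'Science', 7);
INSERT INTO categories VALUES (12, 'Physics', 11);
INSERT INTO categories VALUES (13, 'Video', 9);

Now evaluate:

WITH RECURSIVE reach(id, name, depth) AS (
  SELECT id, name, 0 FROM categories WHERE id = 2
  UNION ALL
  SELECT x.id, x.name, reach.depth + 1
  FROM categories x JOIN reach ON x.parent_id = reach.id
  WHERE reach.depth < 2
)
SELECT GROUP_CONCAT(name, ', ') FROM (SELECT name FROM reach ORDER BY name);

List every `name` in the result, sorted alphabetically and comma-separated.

Base: id=2 (Games) at depth 0.
Iteration 1: rows with parent_id in {2} -> Movies (id 3, depth 1), Books (id 5, depth 1).
Iteration 2: rows with parent_id in {3,5} -> Horror (id 6, depth 2).
Iteration 3: depth < 2 fails for all current rows; recursion stops.

Books, Games, Horror, Movies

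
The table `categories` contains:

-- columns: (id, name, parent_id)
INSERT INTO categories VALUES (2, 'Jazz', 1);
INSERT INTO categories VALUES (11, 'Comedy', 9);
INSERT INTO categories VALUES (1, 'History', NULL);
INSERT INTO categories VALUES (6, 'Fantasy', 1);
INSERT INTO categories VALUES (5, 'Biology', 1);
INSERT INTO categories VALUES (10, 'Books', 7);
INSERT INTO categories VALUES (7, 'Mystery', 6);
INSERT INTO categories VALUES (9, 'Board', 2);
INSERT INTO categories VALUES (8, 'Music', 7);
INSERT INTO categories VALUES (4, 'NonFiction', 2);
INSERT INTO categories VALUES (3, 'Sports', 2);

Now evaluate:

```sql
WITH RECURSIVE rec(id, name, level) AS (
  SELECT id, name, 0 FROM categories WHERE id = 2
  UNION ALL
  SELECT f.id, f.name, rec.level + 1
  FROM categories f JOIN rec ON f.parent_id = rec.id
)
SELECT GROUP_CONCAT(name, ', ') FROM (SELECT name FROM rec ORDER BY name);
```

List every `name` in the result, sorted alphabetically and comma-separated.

Base: id=2 (Jazz) at level 0.
Iteration 1: rows with parent_id in {2} -> Sports (id 3, level 1), NonFiction (id 4, level 1), Board (id 9, level 1).
Iteration 2: rows with parent_id in {3,4,9} -> Comedy (id 11, level 2).
Iteration 3: no rows with parent_id in {11}; recursion stops.

Board, Comedy, Jazz, NonFiction, Sports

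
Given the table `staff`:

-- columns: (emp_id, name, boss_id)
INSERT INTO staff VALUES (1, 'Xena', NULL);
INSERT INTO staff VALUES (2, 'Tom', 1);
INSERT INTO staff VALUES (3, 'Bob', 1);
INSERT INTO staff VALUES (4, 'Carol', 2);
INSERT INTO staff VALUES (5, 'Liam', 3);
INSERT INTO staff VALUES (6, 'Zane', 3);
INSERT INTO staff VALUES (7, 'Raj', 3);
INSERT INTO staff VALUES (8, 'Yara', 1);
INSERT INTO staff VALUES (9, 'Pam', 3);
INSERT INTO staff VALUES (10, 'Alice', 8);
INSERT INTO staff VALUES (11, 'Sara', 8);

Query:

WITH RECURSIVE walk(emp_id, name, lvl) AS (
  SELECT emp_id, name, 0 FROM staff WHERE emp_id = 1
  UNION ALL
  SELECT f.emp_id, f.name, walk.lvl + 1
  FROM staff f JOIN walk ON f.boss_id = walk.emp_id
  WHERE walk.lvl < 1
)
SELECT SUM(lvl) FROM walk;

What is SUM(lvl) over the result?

3

Base: emp_id=1 (Xena) at lvl 0.
Iteration 1: rows with boss_id in {1} -> Tom (id 2, lvl 1), Bob (id 3, lvl 1), Yara (id 8, lvl 1).
Iteration 2: lvl < 1 fails for all current rows; recursion stops.
SUM(lvl) = 0 + 1 + 1 + 1 = 3.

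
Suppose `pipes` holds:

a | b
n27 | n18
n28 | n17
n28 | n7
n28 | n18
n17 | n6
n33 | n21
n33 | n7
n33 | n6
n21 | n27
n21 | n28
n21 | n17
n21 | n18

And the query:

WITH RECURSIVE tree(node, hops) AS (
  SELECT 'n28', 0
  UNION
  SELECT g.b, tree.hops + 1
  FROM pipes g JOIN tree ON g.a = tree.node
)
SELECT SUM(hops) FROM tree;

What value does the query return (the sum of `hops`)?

Base: (n28, hops=0).
Iteration 1: edges from {n28} -> (n17, hops=1), (n18, hops=1), (n7, hops=1).
Iteration 2: edges from {n17,n18,n7} -> (n6, hops=2).
Iteration 3: no outgoing edges from {n6}; recursion stops.
SUM(hops) = 0 + 1 + 1 + 1 + 2 = 5.

5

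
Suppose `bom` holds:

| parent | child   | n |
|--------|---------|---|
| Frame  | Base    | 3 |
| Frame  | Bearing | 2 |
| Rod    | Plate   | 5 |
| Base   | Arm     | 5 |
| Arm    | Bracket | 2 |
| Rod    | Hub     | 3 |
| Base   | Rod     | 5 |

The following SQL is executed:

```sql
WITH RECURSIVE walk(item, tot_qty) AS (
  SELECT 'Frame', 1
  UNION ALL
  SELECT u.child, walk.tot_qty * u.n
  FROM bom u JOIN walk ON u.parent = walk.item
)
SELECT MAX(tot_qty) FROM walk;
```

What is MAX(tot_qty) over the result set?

75

Base: (Frame, tot_qty=1).
Iteration 1: components of {Frame} -> Base = 1*3 = 3, Bearing = 1*2 = 2.
Iteration 2: components of {Base,Bearing} -> Arm = 3*5 = 15, Rod = 3*5 = 15.
Iteration 3: components of {Arm,Rod} -> Bracket = 15*2 = 30, Hub = 15*3 = 45, Plate = 15*5 = 75.
Iteration 4: no further components; recursion stops.
tot_qty values: 1, 2, 3, 15, 15, 45, 75, 30; the maximum is 75.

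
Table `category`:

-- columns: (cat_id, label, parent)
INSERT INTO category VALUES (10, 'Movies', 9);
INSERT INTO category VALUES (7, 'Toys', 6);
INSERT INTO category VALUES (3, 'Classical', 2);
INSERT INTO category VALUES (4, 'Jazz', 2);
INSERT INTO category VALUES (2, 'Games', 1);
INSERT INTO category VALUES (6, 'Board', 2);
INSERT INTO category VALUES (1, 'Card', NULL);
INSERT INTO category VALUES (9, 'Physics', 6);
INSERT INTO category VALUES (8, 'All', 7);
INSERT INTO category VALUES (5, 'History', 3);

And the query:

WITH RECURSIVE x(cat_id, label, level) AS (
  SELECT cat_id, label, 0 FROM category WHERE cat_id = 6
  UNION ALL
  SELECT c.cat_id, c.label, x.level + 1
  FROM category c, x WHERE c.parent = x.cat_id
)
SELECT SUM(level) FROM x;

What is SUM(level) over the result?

6

Base: cat_id=6 (Board) at level 0.
Iteration 1: rows with parent in {6} -> Toys (id 7, level 1), Physics (id 9, level 1).
Iteration 2: rows with parent in {7,9} -> All (id 8, level 2), Movies (id 10, level 2).
Iteration 3: no rows with parent in {8,10}; recursion stops.
SUM(level) = 0 + 1 + 1 + 2 + 2 = 6.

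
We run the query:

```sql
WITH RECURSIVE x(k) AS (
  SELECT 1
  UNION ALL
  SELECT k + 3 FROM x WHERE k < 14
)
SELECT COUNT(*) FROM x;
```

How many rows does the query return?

Base: k=1.
Iteration 1: 1 < 14 holds -> k = 1 + 3 = 4.
Iteration 2: 4 < 14 holds -> k = 4 + 3 = 7.
Iteration 3: 7 < 14 holds -> k = 7 + 3 = 10.
Iteration 4: 10 < 14 holds -> k = 10 + 3 = 13.
Iteration 5: 13 < 14 holds -> k = 13 + 3 = 16.
Iteration 6: 16 < 14 fails; recursion stops.
Total rows emitted: 6.

6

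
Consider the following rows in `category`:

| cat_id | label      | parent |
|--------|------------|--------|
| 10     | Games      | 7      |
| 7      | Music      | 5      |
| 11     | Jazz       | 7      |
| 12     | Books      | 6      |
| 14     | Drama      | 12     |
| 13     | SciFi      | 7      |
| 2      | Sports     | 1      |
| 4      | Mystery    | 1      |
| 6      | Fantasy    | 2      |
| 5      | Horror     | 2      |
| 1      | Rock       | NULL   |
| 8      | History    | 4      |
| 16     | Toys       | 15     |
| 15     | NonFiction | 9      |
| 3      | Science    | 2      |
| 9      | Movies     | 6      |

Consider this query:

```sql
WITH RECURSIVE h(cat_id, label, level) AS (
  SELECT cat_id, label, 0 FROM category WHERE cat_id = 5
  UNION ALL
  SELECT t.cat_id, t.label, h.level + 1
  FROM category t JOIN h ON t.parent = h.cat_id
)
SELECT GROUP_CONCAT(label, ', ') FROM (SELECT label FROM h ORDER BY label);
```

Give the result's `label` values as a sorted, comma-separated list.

Base: cat_id=5 (Horror) at level 0.
Iteration 1: rows with parent in {5} -> Music (id 7, level 1).
Iteration 2: rows with parent in {7} -> Games (id 10, level 2), Jazz (id 11, level 2), SciFi (id 13, level 2).
Iteration 3: no rows with parent in {10,11,13}; recursion stops.

Games, Horror, Jazz, Music, SciFi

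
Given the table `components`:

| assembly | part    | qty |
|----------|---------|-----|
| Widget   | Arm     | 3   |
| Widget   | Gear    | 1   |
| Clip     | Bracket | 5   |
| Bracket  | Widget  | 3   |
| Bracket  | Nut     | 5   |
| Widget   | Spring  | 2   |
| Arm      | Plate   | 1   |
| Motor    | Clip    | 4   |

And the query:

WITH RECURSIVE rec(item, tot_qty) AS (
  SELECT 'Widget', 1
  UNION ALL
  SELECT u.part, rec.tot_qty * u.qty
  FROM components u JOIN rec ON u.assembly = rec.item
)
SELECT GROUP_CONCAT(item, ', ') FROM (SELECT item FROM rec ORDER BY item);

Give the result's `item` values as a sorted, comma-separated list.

Arm, Gear, Plate, Spring, Widget

Base: (Widget, tot_qty=1).
Iteration 1: components of {Widget} -> Arm = 1*3 = 3, Gear = 1*1 = 1, Spring = 1*2 = 2.
Iteration 2: components of {Arm,Gear,Spring} -> Plate = 3*1 = 3.
Iteration 3: no further components; recursion stops.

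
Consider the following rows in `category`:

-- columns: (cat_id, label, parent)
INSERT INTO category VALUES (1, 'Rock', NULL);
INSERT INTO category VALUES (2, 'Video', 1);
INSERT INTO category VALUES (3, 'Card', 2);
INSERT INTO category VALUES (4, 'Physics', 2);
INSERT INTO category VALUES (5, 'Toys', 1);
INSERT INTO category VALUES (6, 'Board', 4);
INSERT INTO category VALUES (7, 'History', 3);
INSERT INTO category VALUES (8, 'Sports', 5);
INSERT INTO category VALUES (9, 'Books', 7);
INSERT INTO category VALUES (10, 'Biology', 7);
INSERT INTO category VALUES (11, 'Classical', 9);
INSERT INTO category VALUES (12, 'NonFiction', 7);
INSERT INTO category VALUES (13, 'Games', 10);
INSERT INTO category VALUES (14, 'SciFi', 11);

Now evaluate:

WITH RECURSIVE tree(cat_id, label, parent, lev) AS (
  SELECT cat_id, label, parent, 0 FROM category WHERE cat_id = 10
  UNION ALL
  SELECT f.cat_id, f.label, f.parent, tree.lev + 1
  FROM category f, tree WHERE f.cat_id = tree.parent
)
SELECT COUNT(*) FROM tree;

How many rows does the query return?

5

Base: cat_id=10 (Biology), parent=7, lev 0.
Iteration 1: join on cat_id=7 -> History (id 7, parent=3, lev 1).
Iteration 2: join on cat_id=3 -> Card (id 3, parent=2, lev 2).
Iteration 3: join on cat_id=2 -> Video (id 2, parent=1, lev 3).
Iteration 4: join on cat_id=1 -> Rock (id 1, parent=NULL, lev 4).
Iteration 5: parent is NULL; no match; recursion stops.
Total rows emitted: 5.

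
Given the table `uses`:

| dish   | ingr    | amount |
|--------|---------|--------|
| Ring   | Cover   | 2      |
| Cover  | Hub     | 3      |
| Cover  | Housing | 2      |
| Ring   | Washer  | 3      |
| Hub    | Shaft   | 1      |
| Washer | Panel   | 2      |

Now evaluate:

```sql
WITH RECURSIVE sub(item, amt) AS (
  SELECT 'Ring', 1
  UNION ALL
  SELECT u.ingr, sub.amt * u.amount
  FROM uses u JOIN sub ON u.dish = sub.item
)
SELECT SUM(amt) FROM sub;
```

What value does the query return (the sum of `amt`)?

Base: (Ring, amt=1).
Iteration 1: components of {Ring} -> Cover = 1*2 = 2, Washer = 1*3 = 3.
Iteration 2: components of {Cover,Washer} -> Housing = 2*2 = 4, Hub = 2*3 = 6, Panel = 3*2 = 6.
Iteration 3: components of {Housing,Hub,Panel} -> Shaft = 6*1 = 6.
Iteration 4: no further components; recursion stops.
SUM(amt) = 1 + 2 + 3 + 6 + 4 + 6 + 6 = 28.

28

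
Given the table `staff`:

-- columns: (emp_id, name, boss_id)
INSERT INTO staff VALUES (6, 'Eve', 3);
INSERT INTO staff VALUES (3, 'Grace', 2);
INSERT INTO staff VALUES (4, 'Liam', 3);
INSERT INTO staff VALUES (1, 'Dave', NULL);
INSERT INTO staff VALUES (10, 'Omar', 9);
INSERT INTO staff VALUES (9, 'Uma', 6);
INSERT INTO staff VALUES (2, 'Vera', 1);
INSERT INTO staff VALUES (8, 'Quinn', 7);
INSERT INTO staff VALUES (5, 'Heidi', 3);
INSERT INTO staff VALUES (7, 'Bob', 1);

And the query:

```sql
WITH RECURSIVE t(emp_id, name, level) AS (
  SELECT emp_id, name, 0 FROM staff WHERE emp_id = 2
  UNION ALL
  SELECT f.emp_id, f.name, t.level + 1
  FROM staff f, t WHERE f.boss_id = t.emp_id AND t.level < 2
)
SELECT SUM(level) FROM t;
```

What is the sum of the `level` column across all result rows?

Base: emp_id=2 (Vera) at level 0.
Iteration 1: rows with boss_id in {2} -> Grace (id 3, level 1).
Iteration 2: rows with boss_id in {3} -> Liam (id 4, level 2), Heidi (id 5, level 2), Eve (id 6, level 2).
Iteration 3: level < 2 fails for all current rows; recursion stops.
SUM(level) = 0 + 1 + 2 + 2 + 2 = 7.

7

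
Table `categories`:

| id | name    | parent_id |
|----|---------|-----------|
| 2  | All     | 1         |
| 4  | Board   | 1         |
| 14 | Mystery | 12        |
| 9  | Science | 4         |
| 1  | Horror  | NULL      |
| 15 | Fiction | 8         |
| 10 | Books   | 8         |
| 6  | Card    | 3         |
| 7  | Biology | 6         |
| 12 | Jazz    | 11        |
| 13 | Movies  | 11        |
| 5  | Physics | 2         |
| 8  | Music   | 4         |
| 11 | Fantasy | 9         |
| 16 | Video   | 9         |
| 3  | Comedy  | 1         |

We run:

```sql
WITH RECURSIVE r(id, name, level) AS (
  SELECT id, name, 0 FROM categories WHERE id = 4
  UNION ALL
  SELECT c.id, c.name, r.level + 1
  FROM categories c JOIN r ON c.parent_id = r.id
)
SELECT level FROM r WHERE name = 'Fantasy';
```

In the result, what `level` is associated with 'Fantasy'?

Base: id=4 (Board) at level 0.
Iteration 1: rows with parent_id in {4} -> Music (id 8, level 1), Science (id 9, level 1).
Iteration 2: rows with parent_id in {8,9} -> Books (id 10, level 2), Fantasy (id 11, level 2), Fiction (id 15, level 2), Video (id 16, level 2).
Iteration 3: rows with parent_id in {10,11,15,16} -> Jazz (id 12, level 3), Movies (id 13, level 3).
Iteration 4: rows with parent_id in {12,13} -> Mystery (id 14, level 4).
Iteration 5: no rows with parent_id in {14}; recursion stops.

2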